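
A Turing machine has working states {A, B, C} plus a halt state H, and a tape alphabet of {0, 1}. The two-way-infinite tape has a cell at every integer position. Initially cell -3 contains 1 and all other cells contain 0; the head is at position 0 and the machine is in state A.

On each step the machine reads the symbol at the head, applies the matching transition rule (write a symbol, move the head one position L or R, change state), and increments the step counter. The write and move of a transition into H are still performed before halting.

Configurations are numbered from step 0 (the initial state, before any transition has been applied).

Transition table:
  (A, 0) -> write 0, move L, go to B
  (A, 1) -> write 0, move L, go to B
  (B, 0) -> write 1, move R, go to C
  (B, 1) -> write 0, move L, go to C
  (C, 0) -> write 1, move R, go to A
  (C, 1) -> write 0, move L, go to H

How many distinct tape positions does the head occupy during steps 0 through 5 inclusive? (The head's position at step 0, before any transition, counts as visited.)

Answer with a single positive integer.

Step 1: in state A at pos 0, read 0 -> (A,0)->write 0,move L,goto B. Now: state=B, head=-1, tape[-4..1]=010000 (head:    ^)
Step 2: in state B at pos -1, read 0 -> (B,0)->write 1,move R,goto C. Now: state=C, head=0, tape[-4..1]=010100 (head:     ^)
Step 3: in state C at pos 0, read 0 -> (C,0)->write 1,move R,goto A. Now: state=A, head=1, tape[-4..2]=0101100 (head:      ^)
Step 4: in state A at pos 1, read 0 -> (A,0)->write 0,move L,goto B. Now: state=B, head=0, tape[-4..2]=0101100 (head:     ^)
Step 5: in state B at pos 0, read 1 -> (B,1)->write 0,move L,goto C. Now: state=C, head=-1, tape[-4..2]=0101000 (head:    ^)
Head positions at steps 0..5: starting at 0, distinct positions visited = {-1, 0, 1} -> 3 position(s)

Answer: 3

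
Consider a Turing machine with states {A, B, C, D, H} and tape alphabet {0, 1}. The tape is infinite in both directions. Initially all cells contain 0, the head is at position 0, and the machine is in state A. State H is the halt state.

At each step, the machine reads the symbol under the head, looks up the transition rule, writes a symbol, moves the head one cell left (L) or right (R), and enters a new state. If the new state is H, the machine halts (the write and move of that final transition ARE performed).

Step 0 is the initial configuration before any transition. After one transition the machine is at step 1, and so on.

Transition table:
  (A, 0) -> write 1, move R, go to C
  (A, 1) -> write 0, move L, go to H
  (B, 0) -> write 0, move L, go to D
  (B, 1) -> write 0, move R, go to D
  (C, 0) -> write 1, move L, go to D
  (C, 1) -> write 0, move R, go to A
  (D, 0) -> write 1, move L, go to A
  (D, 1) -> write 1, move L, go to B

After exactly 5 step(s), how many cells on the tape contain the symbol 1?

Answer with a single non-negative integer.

Step 1: in state A at pos 0, read 0 -> (A,0)->write 1,move R,goto C. Now: state=C, head=1, tape[-1..2]=0100 (head:   ^)
Step 2: in state C at pos 1, read 0 -> (C,0)->write 1,move L,goto D. Now: state=D, head=0, tape[-1..2]=0110 (head:  ^)
Step 3: in state D at pos 0, read 1 -> (D,1)->write 1,move L,goto B. Now: state=B, head=-1, tape[-2..2]=00110 (head:  ^)
Step 4: in state B at pos -1, read 0 -> (B,0)->write 0,move L,goto D. Now: state=D, head=-2, tape[-3..2]=000110 (head:  ^)
Step 5: in state D at pos -2, read 0 -> (D,0)->write 1,move L,goto A. Now: state=A, head=-3, tape[-4..2]=0010110 (head:  ^)
Cells containing 1 after step 5: {-2, 0, 1} -> 3 cell(s)

Answer: 3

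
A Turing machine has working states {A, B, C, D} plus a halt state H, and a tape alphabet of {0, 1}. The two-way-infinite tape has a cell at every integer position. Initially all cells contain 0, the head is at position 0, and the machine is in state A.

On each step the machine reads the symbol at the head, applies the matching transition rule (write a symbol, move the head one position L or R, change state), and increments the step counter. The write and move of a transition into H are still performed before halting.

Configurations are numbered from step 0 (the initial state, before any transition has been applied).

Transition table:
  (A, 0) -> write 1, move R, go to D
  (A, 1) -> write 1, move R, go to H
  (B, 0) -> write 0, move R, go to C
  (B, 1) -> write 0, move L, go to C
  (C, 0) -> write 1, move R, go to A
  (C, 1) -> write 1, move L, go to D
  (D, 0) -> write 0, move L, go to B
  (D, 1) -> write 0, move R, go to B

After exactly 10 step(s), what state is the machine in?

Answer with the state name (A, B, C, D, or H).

Step 1: in state A at pos 0, read 0 -> (A,0)->write 1,move R,goto D. Now: state=D, head=1, tape[-1..2]=0100 (head:   ^)
Step 2: in state D at pos 1, read 0 -> (D,0)->write 0,move L,goto B. Now: state=B, head=0, tape[-1..2]=0100 (head:  ^)
Step 3: in state B at pos 0, read 1 -> (B,1)->write 0,move L,goto C. Now: state=C, head=-1, tape[-2..2]=00000 (head:  ^)
Step 4: in state C at pos -1, read 0 -> (C,0)->write 1,move R,goto A. Now: state=A, head=0, tape[-2..2]=01000 (head:   ^)
Step 5: in state A at pos 0, read 0 -> (A,0)->write 1,move R,goto D. Now: state=D, head=1, tape[-2..2]=01100 (head:    ^)
Step 6: in state D at pos 1, read 0 -> (D,0)->write 0,move L,goto B. Now: state=B, head=0, tape[-2..2]=01100 (head:   ^)
Step 7: in state B at pos 0, read 1 -> (B,1)->write 0,move L,goto C. Now: state=C, head=-1, tape[-2..2]=01000 (head:  ^)
Step 8: in state C at pos -1, read 1 -> (C,1)->write 1,move L,goto D. Now: state=D, head=-2, tape[-3..2]=001000 (head:  ^)
Step 9: in state D at pos -2, read 0 -> (D,0)->write 0,move L,goto B. Now: state=B, head=-3, tape[-4..2]=0001000 (head:  ^)
Step 10: in state B at pos -3, read 0 -> (B,0)->write 0,move R,goto C. Now: state=C, head=-2, tape[-4..2]=0001000 (head:   ^)

Answer: C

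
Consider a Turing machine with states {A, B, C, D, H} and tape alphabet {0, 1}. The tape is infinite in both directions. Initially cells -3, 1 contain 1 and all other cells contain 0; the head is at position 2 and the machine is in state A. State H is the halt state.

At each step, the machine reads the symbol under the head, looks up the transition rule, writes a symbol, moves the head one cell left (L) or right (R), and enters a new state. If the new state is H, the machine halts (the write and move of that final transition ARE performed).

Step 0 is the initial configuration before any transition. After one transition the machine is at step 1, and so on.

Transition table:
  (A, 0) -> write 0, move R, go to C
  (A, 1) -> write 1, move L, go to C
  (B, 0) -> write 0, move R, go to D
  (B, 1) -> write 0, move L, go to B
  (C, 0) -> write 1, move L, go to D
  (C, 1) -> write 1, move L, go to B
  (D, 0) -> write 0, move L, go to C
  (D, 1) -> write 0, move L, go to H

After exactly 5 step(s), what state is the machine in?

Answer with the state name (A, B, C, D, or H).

Step 1: in state A at pos 2, read 0 -> (A,0)->write 0,move R,goto C. Now: state=C, head=3, tape[-4..4]=010001000 (head:        ^)
Step 2: in state C at pos 3, read 0 -> (C,0)->write 1,move L,goto D. Now: state=D, head=2, tape[-4..4]=010001010 (head:       ^)
Step 3: in state D at pos 2, read 0 -> (D,0)->write 0,move L,goto C. Now: state=C, head=1, tape[-4..4]=010001010 (head:      ^)
Step 4: in state C at pos 1, read 1 -> (C,1)->write 1,move L,goto B. Now: state=B, head=0, tape[-4..4]=010001010 (head:     ^)
Step 5: in state B at pos 0, read 0 -> (B,0)->write 0,move R,goto D. Now: state=D, head=1, tape[-4..4]=010001010 (head:      ^)

Answer: D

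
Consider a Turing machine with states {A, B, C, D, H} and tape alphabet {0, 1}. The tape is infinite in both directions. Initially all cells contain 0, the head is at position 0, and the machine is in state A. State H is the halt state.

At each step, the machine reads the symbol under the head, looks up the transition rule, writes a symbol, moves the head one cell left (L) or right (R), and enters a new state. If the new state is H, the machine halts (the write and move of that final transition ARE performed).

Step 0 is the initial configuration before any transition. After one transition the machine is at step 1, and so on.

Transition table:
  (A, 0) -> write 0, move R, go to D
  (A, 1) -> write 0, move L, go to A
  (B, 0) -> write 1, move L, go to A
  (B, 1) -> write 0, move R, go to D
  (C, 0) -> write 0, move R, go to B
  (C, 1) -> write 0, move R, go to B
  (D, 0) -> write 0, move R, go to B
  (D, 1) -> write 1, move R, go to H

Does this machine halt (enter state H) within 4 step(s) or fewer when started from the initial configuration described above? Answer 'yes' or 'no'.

Answer: no

Derivation:
Step 1: in state A at pos 0, read 0 -> (A,0)->write 0,move R,goto D. Now: state=D, head=1, tape[-1..2]=0000 (head:   ^)
Step 2: in state D at pos 1, read 0 -> (D,0)->write 0,move R,goto B. Now: state=B, head=2, tape[-1..3]=00000 (head:    ^)
Step 3: in state B at pos 2, read 0 -> (B,0)->write 1,move L,goto A. Now: state=A, head=1, tape[-1..3]=00010 (head:   ^)
Step 4: in state A at pos 1, read 0 -> (A,0)->write 0,move R,goto D. Now: state=D, head=2, tape[-1..3]=00010 (head:    ^)
After 4 step(s): state = D (not H) -> not halted within 4 -> no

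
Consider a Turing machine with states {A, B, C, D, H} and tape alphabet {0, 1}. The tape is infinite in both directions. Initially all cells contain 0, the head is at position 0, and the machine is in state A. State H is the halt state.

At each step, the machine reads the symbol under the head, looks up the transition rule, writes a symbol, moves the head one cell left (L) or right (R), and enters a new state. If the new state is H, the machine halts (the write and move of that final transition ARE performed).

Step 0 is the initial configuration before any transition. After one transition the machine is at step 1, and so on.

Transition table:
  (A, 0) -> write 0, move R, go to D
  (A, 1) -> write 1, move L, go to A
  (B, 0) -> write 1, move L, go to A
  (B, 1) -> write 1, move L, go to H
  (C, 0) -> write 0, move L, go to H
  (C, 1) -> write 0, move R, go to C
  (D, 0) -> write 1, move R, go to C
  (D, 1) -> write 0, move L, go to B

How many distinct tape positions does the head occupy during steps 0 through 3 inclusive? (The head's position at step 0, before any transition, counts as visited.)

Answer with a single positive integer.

Step 1: in state A at pos 0, read 0 -> (A,0)->write 0,move R,goto D. Now: state=D, head=1, tape[-1..2]=0000 (head:   ^)
Step 2: in state D at pos 1, read 0 -> (D,0)->write 1,move R,goto C. Now: state=C, head=2, tape[-1..3]=00100 (head:    ^)
Step 3: in state C at pos 2, read 0 -> (C,0)->write 0,move L,goto H. Now: state=H, head=1, tape[-1..3]=00100 (head:   ^)
Head positions at steps 0..3: starting at 0, distinct positions visited = {0, 1, 2} -> 3 position(s)

Answer: 3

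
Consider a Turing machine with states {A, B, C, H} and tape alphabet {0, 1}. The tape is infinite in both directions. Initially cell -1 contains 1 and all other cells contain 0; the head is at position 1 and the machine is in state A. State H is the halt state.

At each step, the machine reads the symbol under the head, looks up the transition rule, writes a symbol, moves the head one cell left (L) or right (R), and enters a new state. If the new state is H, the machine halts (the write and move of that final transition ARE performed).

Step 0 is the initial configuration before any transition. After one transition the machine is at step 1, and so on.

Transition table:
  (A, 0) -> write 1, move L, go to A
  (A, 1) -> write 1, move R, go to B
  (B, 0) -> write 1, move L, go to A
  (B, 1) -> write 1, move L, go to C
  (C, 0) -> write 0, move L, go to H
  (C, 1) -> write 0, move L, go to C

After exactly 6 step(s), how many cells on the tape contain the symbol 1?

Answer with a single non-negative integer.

Answer: 2

Derivation:
Step 1: in state A at pos 1, read 0 -> (A,0)->write 1,move L,goto A. Now: state=A, head=0, tape[-2..2]=01010 (head:   ^)
Step 2: in state A at pos 0, read 0 -> (A,0)->write 1,move L,goto A. Now: state=A, head=-1, tape[-2..2]=01110 (head:  ^)
Step 3: in state A at pos -1, read 1 -> (A,1)->write 1,move R,goto B. Now: state=B, head=0, tape[-2..2]=01110 (head:   ^)
Step 4: in state B at pos 0, read 1 -> (B,1)->write 1,move L,goto C. Now: state=C, head=-1, tape[-2..2]=01110 (head:  ^)
Step 5: in state C at pos -1, read 1 -> (C,1)->write 0,move L,goto C. Now: state=C, head=-2, tape[-3..2]=000110 (head:  ^)
Step 6: in state C at pos -2, read 0 -> (C,0)->write 0,move L,goto H. Now: state=H, head=-3, tape[-4..2]=0000110 (head:  ^)
Cells containing 1 after step 6: {0, 1} -> 2 cell(s)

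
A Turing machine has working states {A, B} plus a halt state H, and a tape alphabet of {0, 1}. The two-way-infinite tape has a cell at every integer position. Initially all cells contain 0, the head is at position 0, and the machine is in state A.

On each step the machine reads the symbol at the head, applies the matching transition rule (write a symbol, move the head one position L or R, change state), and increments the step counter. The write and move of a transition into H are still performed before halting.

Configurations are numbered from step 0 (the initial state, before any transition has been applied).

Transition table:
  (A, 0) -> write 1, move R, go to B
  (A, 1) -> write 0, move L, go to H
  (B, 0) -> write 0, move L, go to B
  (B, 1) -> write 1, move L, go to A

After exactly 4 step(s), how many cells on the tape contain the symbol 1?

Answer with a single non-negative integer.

Step 1: in state A at pos 0, read 0 -> (A,0)->write 1,move R,goto B. Now: state=B, head=1, tape[-1..2]=0100 (head:   ^)
Step 2: in state B at pos 1, read 0 -> (B,0)->write 0,move L,goto B. Now: state=B, head=0, tape[-1..2]=0100 (head:  ^)
Step 3: in state B at pos 0, read 1 -> (B,1)->write 1,move L,goto A. Now: state=A, head=-1, tape[-2..2]=00100 (head:  ^)
Step 4: in state A at pos -1, read 0 -> (A,0)->write 1,move R,goto B. Now: state=B, head=0, tape[-2..2]=01100 (head:   ^)
Cells containing 1 after step 4: {-1, 0} -> 2 cell(s)

Answer: 2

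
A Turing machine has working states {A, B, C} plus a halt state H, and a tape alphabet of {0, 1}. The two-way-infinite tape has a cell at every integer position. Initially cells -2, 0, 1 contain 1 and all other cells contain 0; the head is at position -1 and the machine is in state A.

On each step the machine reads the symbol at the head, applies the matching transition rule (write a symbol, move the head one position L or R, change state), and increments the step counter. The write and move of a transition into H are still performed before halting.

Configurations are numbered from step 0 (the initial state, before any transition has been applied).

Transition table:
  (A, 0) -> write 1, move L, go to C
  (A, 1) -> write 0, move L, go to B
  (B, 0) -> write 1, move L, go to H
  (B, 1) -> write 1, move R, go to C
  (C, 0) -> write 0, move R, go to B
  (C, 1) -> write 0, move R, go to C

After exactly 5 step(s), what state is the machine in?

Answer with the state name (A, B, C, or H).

Answer: C

Derivation:
Step 1: in state A at pos -1, read 0 -> (A,0)->write 1,move L,goto C. Now: state=C, head=-2, tape[-3..2]=011110 (head:  ^)
Step 2: in state C at pos -2, read 1 -> (C,1)->write 0,move R,goto C. Now: state=C, head=-1, tape[-3..2]=001110 (head:   ^)
Step 3: in state C at pos -1, read 1 -> (C,1)->write 0,move R,goto C. Now: state=C, head=0, tape[-3..2]=000110 (head:    ^)
Step 4: in state C at pos 0, read 1 -> (C,1)->write 0,move R,goto C. Now: state=C, head=1, tape[-3..2]=000010 (head:     ^)
Step 5: in state C at pos 1, read 1 -> (C,1)->write 0,move R,goto C. Now: state=C, head=2, tape[-3..3]=0000000 (head:      ^)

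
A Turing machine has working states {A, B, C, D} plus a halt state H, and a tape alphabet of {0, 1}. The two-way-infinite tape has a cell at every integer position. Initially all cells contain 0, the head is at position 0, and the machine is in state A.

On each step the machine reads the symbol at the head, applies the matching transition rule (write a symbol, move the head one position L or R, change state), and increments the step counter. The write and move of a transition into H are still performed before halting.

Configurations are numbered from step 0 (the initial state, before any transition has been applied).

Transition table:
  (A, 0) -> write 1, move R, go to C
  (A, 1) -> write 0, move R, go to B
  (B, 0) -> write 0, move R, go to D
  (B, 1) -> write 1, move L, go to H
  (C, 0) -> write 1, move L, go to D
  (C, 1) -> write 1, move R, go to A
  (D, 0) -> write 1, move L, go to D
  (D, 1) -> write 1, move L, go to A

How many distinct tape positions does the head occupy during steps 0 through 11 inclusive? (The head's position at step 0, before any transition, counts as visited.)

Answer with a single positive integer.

Answer: 5

Derivation:
Step 1: in state A at pos 0, read 0 -> (A,0)->write 1,move R,goto C. Now: state=C, head=1, tape[-1..2]=0100 (head:   ^)
Step 2: in state C at pos 1, read 0 -> (C,0)->write 1,move L,goto D. Now: state=D, head=0, tape[-1..2]=0110 (head:  ^)
Step 3: in state D at pos 0, read 1 -> (D,1)->write 1,move L,goto A. Now: state=A, head=-1, tape[-2..2]=00110 (head:  ^)
Step 4: in state A at pos -1, read 0 -> (A,0)->write 1,move R,goto C. Now: state=C, head=0, tape[-2..2]=01110 (head:   ^)
Step 5: in state C at pos 0, read 1 -> (C,1)->write 1,move R,goto A. Now: state=A, head=1, tape[-2..2]=01110 (head:    ^)
Step 6: in state A at pos 1, read 1 -> (A,1)->write 0,move R,goto B. Now: state=B, head=2, tape[-2..3]=011000 (head:     ^)
Step 7: in state B at pos 2, read 0 -> (B,0)->write 0,move R,goto D. Now: state=D, head=3, tape[-2..4]=0110000 (head:      ^)
Step 8: in state D at pos 3, read 0 -> (D,0)->write 1,move L,goto D. Now: state=D, head=2, tape[-2..4]=0110010 (head:     ^)
Step 9: in state D at pos 2, read 0 -> (D,0)->write 1,move L,goto D. Now: state=D, head=1, tape[-2..4]=0110110 (head:    ^)
Step 10: in state D at pos 1, read 0 -> (D,0)->write 1,move L,goto D. Now: state=D, head=0, tape[-2..4]=0111110 (head:   ^)
Step 11: in state D at pos 0, read 1 -> (D,1)->write 1,move L,goto A. Now: state=A, head=-1, tape[-2..4]=0111110 (head:  ^)
Head positions at steps 0..11: starting at 0, distinct positions visited = {-1, 0, 1, 2, 3} -> 5 position(s)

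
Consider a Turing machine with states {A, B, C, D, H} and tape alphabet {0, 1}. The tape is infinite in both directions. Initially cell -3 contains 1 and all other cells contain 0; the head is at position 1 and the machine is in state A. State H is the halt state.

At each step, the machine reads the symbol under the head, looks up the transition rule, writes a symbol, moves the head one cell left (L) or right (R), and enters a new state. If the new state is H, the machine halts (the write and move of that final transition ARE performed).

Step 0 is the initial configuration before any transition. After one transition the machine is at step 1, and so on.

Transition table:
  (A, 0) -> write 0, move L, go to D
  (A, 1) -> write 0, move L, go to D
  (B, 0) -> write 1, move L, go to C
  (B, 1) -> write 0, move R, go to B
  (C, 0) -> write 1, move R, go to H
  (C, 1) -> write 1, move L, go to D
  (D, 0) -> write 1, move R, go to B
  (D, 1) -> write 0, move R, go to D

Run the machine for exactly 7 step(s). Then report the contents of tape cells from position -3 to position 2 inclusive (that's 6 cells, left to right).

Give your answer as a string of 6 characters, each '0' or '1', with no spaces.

Step 1: in state A at pos 1, read 0 -> (A,0)->write 0,move L,goto D. Now: state=D, head=0, tape[-4..2]=0100000 (head:     ^)
Step 2: in state D at pos 0, read 0 -> (D,0)->write 1,move R,goto B. Now: state=B, head=1, tape[-4..2]=0100100 (head:      ^)
Step 3: in state B at pos 1, read 0 -> (B,0)->write 1,move L,goto C. Now: state=C, head=0, tape[-4..2]=0100110 (head:     ^)
Step 4: in state C at pos 0, read 1 -> (C,1)->write 1,move L,goto D. Now: state=D, head=-1, tape[-4..2]=0100110 (head:    ^)
Step 5: in state D at pos -1, read 0 -> (D,0)->write 1,move R,goto B. Now: state=B, head=0, tape[-4..2]=0101110 (head:     ^)
Step 6: in state B at pos 0, read 1 -> (B,1)->write 0,move R,goto B. Now: state=B, head=1, tape[-4..2]=0101010 (head:      ^)
Step 7: in state B at pos 1, read 1 -> (B,1)->write 0,move R,goto B. Now: state=B, head=2, tape[-4..3]=01010000 (head:       ^)

Answer: 101000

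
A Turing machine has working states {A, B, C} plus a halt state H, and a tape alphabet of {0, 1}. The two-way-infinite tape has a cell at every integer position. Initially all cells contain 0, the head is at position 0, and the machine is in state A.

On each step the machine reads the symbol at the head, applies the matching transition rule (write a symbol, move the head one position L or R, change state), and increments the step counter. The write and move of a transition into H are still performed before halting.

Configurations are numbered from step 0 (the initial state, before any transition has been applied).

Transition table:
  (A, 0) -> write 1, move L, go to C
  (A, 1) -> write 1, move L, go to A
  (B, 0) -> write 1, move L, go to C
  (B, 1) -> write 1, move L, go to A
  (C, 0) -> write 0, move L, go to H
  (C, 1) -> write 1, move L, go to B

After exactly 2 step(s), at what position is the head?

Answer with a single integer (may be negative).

Answer: -2

Derivation:
Step 1: in state A at pos 0, read 0 -> (A,0)->write 1,move L,goto C. Now: state=C, head=-1, tape[-2..1]=0010 (head:  ^)
Step 2: in state C at pos -1, read 0 -> (C,0)->write 0,move L,goto H. Now: state=H, head=-2, tape[-3..1]=00010 (head:  ^)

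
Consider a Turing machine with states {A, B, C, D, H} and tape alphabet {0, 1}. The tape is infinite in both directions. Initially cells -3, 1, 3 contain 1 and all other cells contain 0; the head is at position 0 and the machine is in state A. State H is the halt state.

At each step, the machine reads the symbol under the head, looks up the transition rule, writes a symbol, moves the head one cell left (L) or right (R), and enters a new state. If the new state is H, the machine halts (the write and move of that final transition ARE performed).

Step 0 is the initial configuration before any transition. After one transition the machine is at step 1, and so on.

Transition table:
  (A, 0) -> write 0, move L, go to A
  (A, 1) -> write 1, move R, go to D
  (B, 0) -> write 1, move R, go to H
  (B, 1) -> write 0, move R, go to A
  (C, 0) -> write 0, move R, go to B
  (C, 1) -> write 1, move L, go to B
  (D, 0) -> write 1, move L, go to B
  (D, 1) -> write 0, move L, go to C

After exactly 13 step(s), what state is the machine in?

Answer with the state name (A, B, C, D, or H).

Answer: D

Derivation:
Step 1: in state A at pos 0, read 0 -> (A,0)->write 0,move L,goto A. Now: state=A, head=-1, tape[-4..4]=010001010 (head:    ^)
Step 2: in state A at pos -1, read 0 -> (A,0)->write 0,move L,goto A. Now: state=A, head=-2, tape[-4..4]=010001010 (head:   ^)
Step 3: in state A at pos -2, read 0 -> (A,0)->write 0,move L,goto A. Now: state=A, head=-3, tape[-4..4]=010001010 (head:  ^)
Step 4: in state A at pos -3, read 1 -> (A,1)->write 1,move R,goto D. Now: state=D, head=-2, tape[-4..4]=010001010 (head:   ^)
Step 5: in state D at pos -2, read 0 -> (D,0)->write 1,move L,goto B. Now: state=B, head=-3, tape[-4..4]=011001010 (head:  ^)
Step 6: in state B at pos -3, read 1 -> (B,1)->write 0,move R,goto A. Now: state=A, head=-2, tape[-4..4]=001001010 (head:   ^)
Step 7: in state A at pos -2, read 1 -> (A,1)->write 1,move R,goto D. Now: state=D, head=-1, tape[-4..4]=001001010 (head:    ^)
Step 8: in state D at pos -1, read 0 -> (D,0)->write 1,move L,goto B. Now: state=B, head=-2, tape[-4..4]=001101010 (head:   ^)
Step 9: in state B at pos -2, read 1 -> (B,1)->write 0,move R,goto A. Now: state=A, head=-1, tape[-4..4]=000101010 (head:    ^)
Step 10: in state A at pos -1, read 1 -> (A,1)->write 1,move R,goto D. Now: state=D, head=0, tape[-4..4]=000101010 (head:     ^)
Step 11: in state D at pos 0, read 0 -> (D,0)->write 1,move L,goto B. Now: state=B, head=-1, tape[-4..4]=000111010 (head:    ^)
Step 12: in state B at pos -1, read 1 -> (B,1)->write 0,move R,goto A. Now: state=A, head=0, tape[-4..4]=000011010 (head:     ^)
Step 13: in state A at pos 0, read 1 -> (A,1)->write 1,move R,goto D. Now: state=D, head=1, tape[-4..4]=000011010 (head:      ^)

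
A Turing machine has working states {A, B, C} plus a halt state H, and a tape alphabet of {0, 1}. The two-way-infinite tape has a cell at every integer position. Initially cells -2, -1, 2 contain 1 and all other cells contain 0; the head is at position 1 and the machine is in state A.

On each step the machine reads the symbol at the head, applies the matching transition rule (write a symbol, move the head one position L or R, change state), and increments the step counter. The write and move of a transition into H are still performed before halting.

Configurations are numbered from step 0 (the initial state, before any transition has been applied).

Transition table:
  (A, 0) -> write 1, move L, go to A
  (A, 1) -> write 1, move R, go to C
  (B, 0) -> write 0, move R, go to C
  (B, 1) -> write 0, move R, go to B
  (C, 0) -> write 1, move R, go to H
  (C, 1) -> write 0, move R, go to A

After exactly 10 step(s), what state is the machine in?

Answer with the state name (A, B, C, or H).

Answer: A

Derivation:
Step 1: in state A at pos 1, read 0 -> (A,0)->write 1,move L,goto A. Now: state=A, head=0, tape[-3..3]=0110110 (head:    ^)
Step 2: in state A at pos 0, read 0 -> (A,0)->write 1,move L,goto A. Now: state=A, head=-1, tape[-3..3]=0111110 (head:   ^)
Step 3: in state A at pos -1, read 1 -> (A,1)->write 1,move R,goto C. Now: state=C, head=0, tape[-3..3]=0111110 (head:    ^)
Step 4: in state C at pos 0, read 1 -> (C,1)->write 0,move R,goto A. Now: state=A, head=1, tape[-3..3]=0110110 (head:     ^)
Step 5: in state A at pos 1, read 1 -> (A,1)->write 1,move R,goto C. Now: state=C, head=2, tape[-3..3]=0110110 (head:      ^)
Step 6: in state C at pos 2, read 1 -> (C,1)->write 0,move R,goto A. Now: state=A, head=3, tape[-3..4]=01101000 (head:       ^)
Step 7: in state A at pos 3, read 0 -> (A,0)->write 1,move L,goto A. Now: state=A, head=2, tape[-3..4]=01101010 (head:      ^)
Step 8: in state A at pos 2, read 0 -> (A,0)->write 1,move L,goto A. Now: state=A, head=1, tape[-3..4]=01101110 (head:     ^)
Step 9: in state A at pos 1, read 1 -> (A,1)->write 1,move R,goto C. Now: state=C, head=2, tape[-3..4]=01101110 (head:      ^)
Step 10: in state C at pos 2, read 1 -> (C,1)->write 0,move R,goto A. Now: state=A, head=3, tape[-3..4]=01101010 (head:       ^)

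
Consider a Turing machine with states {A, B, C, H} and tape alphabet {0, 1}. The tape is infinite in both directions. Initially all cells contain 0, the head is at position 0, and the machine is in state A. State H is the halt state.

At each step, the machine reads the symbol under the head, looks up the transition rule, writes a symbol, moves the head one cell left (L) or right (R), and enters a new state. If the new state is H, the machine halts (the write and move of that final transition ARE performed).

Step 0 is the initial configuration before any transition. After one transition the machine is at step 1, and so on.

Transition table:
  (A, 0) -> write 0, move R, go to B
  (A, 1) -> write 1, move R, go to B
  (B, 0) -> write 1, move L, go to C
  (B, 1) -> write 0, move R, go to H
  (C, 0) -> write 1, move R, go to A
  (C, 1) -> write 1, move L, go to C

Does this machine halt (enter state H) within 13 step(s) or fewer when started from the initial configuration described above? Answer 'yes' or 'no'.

Step 1: in state A at pos 0, read 0 -> (A,0)->write 0,move R,goto B. Now: state=B, head=1, tape[-1..2]=0000 (head:   ^)
Step 2: in state B at pos 1, read 0 -> (B,0)->write 1,move L,goto C. Now: state=C, head=0, tape[-1..2]=0010 (head:  ^)
Step 3: in state C at pos 0, read 0 -> (C,0)->write 1,move R,goto A. Now: state=A, head=1, tape[-1..2]=0110 (head:   ^)
Step 4: in state A at pos 1, read 1 -> (A,1)->write 1,move R,goto B. Now: state=B, head=2, tape[-1..3]=01100 (head:    ^)
Step 5: in state B at pos 2, read 0 -> (B,0)->write 1,move L,goto C. Now: state=C, head=1, tape[-1..3]=01110 (head:   ^)
Step 6: in state C at pos 1, read 1 -> (C,1)->write 1,move L,goto C. Now: state=C, head=0, tape[-1..3]=01110 (head:  ^)
Step 7: in state C at pos 0, read 1 -> (C,1)->write 1,move L,goto C. Now: state=C, head=-1, tape[-2..3]=001110 (head:  ^)
Step 8: in state C at pos -1, read 0 -> (C,0)->write 1,move R,goto A. Now: state=A, head=0, tape[-2..3]=011110 (head:   ^)
Step 9: in state A at pos 0, read 1 -> (A,1)->write 1,move R,goto B. Now: state=B, head=1, tape[-2..3]=011110 (head:    ^)
Step 10: in state B at pos 1, read 1 -> (B,1)->write 0,move R,goto H. Now: state=H, head=2, tape[-2..3]=011010 (head:     ^)
State H reached at step 10; 10 <= 13 -> yes

Answer: yes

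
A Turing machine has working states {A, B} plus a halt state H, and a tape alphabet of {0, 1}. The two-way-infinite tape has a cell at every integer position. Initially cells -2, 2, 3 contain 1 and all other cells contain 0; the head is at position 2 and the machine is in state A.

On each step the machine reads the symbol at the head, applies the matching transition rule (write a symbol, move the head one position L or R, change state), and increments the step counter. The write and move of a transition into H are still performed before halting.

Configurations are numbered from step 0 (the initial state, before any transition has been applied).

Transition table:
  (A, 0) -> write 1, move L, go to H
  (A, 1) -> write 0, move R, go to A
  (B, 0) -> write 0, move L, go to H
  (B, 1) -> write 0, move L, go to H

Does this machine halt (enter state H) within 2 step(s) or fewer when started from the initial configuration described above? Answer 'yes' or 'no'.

Answer: no

Derivation:
Step 1: in state A at pos 2, read 1 -> (A,1)->write 0,move R,goto A. Now: state=A, head=3, tape[-3..4]=01000010 (head:       ^)
Step 2: in state A at pos 3, read 1 -> (A,1)->write 0,move R,goto A. Now: state=A, head=4, tape[-3..5]=010000000 (head:        ^)
After 2 step(s): state = A (not H) -> not halted within 2 -> no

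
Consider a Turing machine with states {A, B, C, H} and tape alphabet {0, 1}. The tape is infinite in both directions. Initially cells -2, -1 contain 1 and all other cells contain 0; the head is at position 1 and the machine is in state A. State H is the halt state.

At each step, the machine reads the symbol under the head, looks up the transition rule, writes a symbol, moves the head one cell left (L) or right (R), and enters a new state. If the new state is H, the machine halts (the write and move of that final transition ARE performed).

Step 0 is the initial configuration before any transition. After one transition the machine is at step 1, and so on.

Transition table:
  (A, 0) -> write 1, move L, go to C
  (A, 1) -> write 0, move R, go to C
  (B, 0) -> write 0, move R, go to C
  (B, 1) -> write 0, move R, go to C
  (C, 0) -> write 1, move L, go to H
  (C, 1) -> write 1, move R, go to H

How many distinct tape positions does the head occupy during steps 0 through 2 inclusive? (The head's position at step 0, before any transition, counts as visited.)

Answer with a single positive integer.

Answer: 3

Derivation:
Step 1: in state A at pos 1, read 0 -> (A,0)->write 1,move L,goto C. Now: state=C, head=0, tape[-3..2]=011010 (head:    ^)
Step 2: in state C at pos 0, read 0 -> (C,0)->write 1,move L,goto H. Now: state=H, head=-1, tape[-3..2]=011110 (head:   ^)
Head positions at steps 0..2: starting at 1, distinct positions visited = {-1, 0, 1} -> 3 position(s)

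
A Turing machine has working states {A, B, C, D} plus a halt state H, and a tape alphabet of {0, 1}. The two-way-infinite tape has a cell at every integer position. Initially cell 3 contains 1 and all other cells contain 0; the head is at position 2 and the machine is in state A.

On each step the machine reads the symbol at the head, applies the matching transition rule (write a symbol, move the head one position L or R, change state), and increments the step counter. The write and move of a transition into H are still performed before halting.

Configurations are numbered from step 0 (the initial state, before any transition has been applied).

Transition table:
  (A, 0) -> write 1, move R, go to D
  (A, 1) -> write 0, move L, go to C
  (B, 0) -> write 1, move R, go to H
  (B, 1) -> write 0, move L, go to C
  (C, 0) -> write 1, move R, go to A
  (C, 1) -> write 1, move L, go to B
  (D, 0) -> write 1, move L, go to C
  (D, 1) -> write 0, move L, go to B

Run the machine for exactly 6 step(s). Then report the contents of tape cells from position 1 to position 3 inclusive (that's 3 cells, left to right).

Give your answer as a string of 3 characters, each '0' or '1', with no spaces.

Step 1: in state A at pos 2, read 0 -> (A,0)->write 1,move R,goto D. Now: state=D, head=3, tape[1..4]=0110 (head:   ^)
Step 2: in state D at pos 3, read 1 -> (D,1)->write 0,move L,goto B. Now: state=B, head=2, tape[1..4]=0100 (head:  ^)
Step 3: in state B at pos 2, read 1 -> (B,1)->write 0,move L,goto C. Now: state=C, head=1, tape[0..4]=00000 (head:  ^)
Step 4: in state C at pos 1, read 0 -> (C,0)->write 1,move R,goto A. Now: state=A, head=2, tape[0..4]=01000 (head:   ^)
Step 5: in state A at pos 2, read 0 -> (A,0)->write 1,move R,goto D. Now: state=D, head=3, tape[0..4]=01100 (head:    ^)
Step 6: in state D at pos 3, read 0 -> (D,0)->write 1,move L,goto C. Now: state=C, head=2, tape[0..4]=01110 (head:   ^)

Answer: 111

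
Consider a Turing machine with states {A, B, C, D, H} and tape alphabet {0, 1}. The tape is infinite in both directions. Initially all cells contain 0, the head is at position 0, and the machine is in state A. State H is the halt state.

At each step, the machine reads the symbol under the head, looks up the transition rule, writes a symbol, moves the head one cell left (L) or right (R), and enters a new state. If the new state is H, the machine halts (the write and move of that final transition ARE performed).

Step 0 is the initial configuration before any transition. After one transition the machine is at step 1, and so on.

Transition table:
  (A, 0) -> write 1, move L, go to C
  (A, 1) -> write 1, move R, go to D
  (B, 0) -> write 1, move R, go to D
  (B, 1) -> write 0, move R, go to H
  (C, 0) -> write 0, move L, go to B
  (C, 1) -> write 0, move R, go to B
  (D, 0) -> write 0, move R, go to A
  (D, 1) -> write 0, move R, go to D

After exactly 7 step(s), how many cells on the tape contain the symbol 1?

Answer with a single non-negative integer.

Step 1: in state A at pos 0, read 0 -> (A,0)->write 1,move L,goto C. Now: state=C, head=-1, tape[-2..1]=0010 (head:  ^)
Step 2: in state C at pos -1, read 0 -> (C,0)->write 0,move L,goto B. Now: state=B, head=-2, tape[-3..1]=00010 (head:  ^)
Step 3: in state B at pos -2, read 0 -> (B,0)->write 1,move R,goto D. Now: state=D, head=-1, tape[-3..1]=01010 (head:   ^)
Step 4: in state D at pos -1, read 0 -> (D,0)->write 0,move R,goto A. Now: state=A, head=0, tape[-3..1]=01010 (head:    ^)
Step 5: in state A at pos 0, read 1 -> (A,1)->write 1,move R,goto D. Now: state=D, head=1, tape[-3..2]=010100 (head:     ^)
Step 6: in state D at pos 1, read 0 -> (D,0)->write 0,move R,goto A. Now: state=A, head=2, tape[-3..3]=0101000 (head:      ^)
Step 7: in state A at pos 2, read 0 -> (A,0)->write 1,move L,goto C. Now: state=C, head=1, tape[-3..3]=0101010 (head:     ^)
Cells containing 1 after step 7: {-2, 0, 2} -> 3 cell(s)

Answer: 3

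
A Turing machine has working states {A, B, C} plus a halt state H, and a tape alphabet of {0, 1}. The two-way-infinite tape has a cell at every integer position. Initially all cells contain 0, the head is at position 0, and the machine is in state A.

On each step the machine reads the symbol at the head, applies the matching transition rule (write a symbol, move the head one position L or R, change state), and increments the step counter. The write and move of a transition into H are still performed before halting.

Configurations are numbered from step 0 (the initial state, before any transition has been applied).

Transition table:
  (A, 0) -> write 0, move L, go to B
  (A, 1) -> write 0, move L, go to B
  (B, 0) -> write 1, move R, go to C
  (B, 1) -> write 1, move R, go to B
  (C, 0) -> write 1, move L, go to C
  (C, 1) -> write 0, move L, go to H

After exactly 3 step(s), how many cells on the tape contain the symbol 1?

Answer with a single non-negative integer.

Step 1: in state A at pos 0, read 0 -> (A,0)->write 0,move L,goto B. Now: state=B, head=-1, tape[-2..1]=0000 (head:  ^)
Step 2: in state B at pos -1, read 0 -> (B,0)->write 1,move R,goto C. Now: state=C, head=0, tape[-2..1]=0100 (head:   ^)
Step 3: in state C at pos 0, read 0 -> (C,0)->write 1,move L,goto C. Now: state=C, head=-1, tape[-2..1]=0110 (head:  ^)
Cells containing 1 after step 3: {-1, 0} -> 2 cell(s)

Answer: 2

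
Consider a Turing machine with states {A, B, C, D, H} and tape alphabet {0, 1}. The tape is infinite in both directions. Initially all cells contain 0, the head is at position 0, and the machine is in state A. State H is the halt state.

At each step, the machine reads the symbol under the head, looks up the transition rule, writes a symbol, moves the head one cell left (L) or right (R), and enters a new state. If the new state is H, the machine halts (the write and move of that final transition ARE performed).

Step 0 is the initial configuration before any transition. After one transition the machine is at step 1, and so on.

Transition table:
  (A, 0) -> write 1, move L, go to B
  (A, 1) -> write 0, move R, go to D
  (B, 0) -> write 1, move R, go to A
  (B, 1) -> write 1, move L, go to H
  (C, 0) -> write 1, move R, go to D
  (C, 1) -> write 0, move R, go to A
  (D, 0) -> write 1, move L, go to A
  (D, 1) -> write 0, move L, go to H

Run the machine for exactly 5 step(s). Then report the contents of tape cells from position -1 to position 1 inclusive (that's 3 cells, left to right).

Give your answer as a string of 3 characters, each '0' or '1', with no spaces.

Step 1: in state A at pos 0, read 0 -> (A,0)->write 1,move L,goto B. Now: state=B, head=-1, tape[-2..1]=0010 (head:  ^)
Step 2: in state B at pos -1, read 0 -> (B,0)->write 1,move R,goto A. Now: state=A, head=0, tape[-2..1]=0110 (head:   ^)
Step 3: in state A at pos 0, read 1 -> (A,1)->write 0,move R,goto D. Now: state=D, head=1, tape[-2..2]=01000 (head:    ^)
Step 4: in state D at pos 1, read 0 -> (D,0)->write 1,move L,goto A. Now: state=A, head=0, tape[-2..2]=01010 (head:   ^)
Step 5: in state A at pos 0, read 0 -> (A,0)->write 1,move L,goto B. Now: state=B, head=-1, tape[-2..2]=01110 (head:  ^)

Answer: 111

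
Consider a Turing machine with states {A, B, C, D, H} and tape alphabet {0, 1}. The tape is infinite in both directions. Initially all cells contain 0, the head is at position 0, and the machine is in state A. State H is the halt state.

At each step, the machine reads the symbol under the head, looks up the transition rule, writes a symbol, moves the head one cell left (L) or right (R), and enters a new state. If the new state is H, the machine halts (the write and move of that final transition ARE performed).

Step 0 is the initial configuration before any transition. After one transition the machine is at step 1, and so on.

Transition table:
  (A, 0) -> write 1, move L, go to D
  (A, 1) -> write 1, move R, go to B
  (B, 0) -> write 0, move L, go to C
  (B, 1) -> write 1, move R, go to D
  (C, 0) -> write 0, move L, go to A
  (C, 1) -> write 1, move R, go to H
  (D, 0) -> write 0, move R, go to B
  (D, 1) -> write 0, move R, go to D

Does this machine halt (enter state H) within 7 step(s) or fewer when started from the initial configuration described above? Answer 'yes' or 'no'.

Answer: no

Derivation:
Step 1: in state A at pos 0, read 0 -> (A,0)->write 1,move L,goto D. Now: state=D, head=-1, tape[-2..1]=0010 (head:  ^)
Step 2: in state D at pos -1, read 0 -> (D,0)->write 0,move R,goto B. Now: state=B, head=0, tape[-2..1]=0010 (head:   ^)
Step 3: in state B at pos 0, read 1 -> (B,1)->write 1,move R,goto D. Now: state=D, head=1, tape[-2..2]=00100 (head:    ^)
Step 4: in state D at pos 1, read 0 -> (D,0)->write 0,move R,goto B. Now: state=B, head=2, tape[-2..3]=001000 (head:     ^)
Step 5: in state B at pos 2, read 0 -> (B,0)->write 0,move L,goto C. Now: state=C, head=1, tape[-2..3]=001000 (head:    ^)
Step 6: in state C at pos 1, read 0 -> (C,0)->write 0,move L,goto A. Now: state=A, head=0, tape[-2..3]=001000 (head:   ^)
Step 7: in state A at pos 0, read 1 -> (A,1)->write 1,move R,goto B. Now: state=B, head=1, tape[-2..3]=001000 (head:    ^)
After 7 step(s): state = B (not H) -> not halted within 7 -> no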